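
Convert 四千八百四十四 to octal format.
Convert 四千八百四十四 (Chinese numeral) → 4×1000 + 8×100 + 4×10 + 4 = 4844 (decimal)
Convert 4844 (decimal) → 4844 = 1×4096 + 1×512 + 3×64 + 5×8 + 4 → 0o11354 (octal)
0o11354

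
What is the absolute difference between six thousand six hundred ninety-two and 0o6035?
Convert six thousand six hundred ninety-two (English words) → 6×1000 + 6×100 + 92 = 6692 (decimal)
Convert 0o6035 (octal) → 6×512 + 3×8 + 5 = 3101 (decimal)
Compute |6692 - 3101| = 3591
3591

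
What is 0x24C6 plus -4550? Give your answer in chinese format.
Convert 0x24C6 (hexadecimal) → 2×4096 + 4×256 + 12×16 + 6 = 9414 (decimal)
Compute 9414 + -4550 = 4864
Convert 4864 (decimal) → 4864 = 4×1000 + 8×100 + 6×10 + 4 → 四千八百六十四 (Chinese numeral)
四千八百六十四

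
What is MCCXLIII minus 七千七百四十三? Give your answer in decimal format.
Convert MCCXLIII (Roman numeral) → 1000 + 100 + 100 + 40 + 1 + 1 + 1 = 1243 (decimal)
Convert 七千七百四十三 (Chinese numeral) → 7×1000 + 7×100 + 4×10 + 3 = 7743 (decimal)
Compute 1243 - 7743 = -6500
-6500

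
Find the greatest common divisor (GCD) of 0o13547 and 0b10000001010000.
Convert 0o13547 (octal) → 1×4096 + 3×512 + 5×64 + 4×8 + 7 = 5991 (decimal)
Convert 0b10000001010000 (binary) → 8192 + 64 + 16 = 8272 (decimal)
Compute gcd(5991, 8272) = 1
1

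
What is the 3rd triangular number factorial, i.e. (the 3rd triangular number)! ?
Convert the 3rd triangular number (triangular index) → 3×4/2 = 6 (decimal)
Compute 6! = 720
720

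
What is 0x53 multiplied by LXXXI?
Convert 0x53 (hexadecimal) → 5×16 + 3 = 83 (decimal)
Convert LXXXI (Roman numeral) → 50 + 10 + 10 + 10 + 1 = 81 (decimal)
Compute 83 × 81 = 6723
6723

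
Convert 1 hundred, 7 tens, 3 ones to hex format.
Convert 1 hundred, 7 tens, 3 ones (place-value notation) → 1×100 + 7×10 + 3 = 173 (decimal)
Convert 173 (decimal) → 173 = 10×16 + 13 → 0xAD (hexadecimal)
0xAD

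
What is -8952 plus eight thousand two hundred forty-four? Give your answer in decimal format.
Convert eight thousand two hundred forty-four (English words) → 8×1000 + 2×100 + 44 = 8244 (decimal)
Compute -8952 + 8244 = -708
-708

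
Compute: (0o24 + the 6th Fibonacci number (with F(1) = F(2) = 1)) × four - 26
Convert 0o24 (octal) → 2×8 + 4 = 20 (decimal)
Convert the 6th Fibonacci number (with F(1) = F(2) = 1) (Fibonacci index) → 1, 1, 2, 3, 5, 8 → 8 (decimal)
Convert four (English words) → 4 (decimal)
Expression in decimal: (20 + 8) × 4 - 26
Parentheses first: 20 + 8 = 28
Multiply: 28 × 4 = 112
Subtract: 112 - 26 = 86
86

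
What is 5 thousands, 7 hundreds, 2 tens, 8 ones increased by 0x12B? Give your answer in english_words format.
Convert 5 thousands, 7 hundreds, 2 tens, 8 ones (place-value notation) → 5×1000 + 7×100 + 2×10 + 8 = 5728 (decimal)
Convert 0x12B (hexadecimal) → 1×256 + 2×16 + 11 = 299 (decimal)
Compute 5728 + 299 = 6027
Convert 6027 (decimal) → 6027 = 6×1000 + 27 → six thousand twenty-seven (English words)
six thousand twenty-seven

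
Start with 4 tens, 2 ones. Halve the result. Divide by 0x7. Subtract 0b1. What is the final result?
Convert 4 tens, 2 ones (place-value notation) → 4×10 + 2 = 42 (decimal)
Start: 42
42 ÷ 2 = 21
Convert 0x7 (hexadecimal) → 7 (decimal)
21 ÷ 7 = 3
Convert 0b1 (binary) → 1 (decimal)
3 - 1 = 2
2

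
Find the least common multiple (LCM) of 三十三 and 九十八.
Convert 三十三 (Chinese numeral) → 3×10 + 3 = 33 (decimal)
Convert 九十八 (Chinese numeral) → 9×10 + 8 = 98 (decimal)
Compute lcm(33, 98) = 3234
3234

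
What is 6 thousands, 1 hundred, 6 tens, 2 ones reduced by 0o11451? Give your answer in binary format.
Convert 6 thousands, 1 hundred, 6 tens, 2 ones (place-value notation) → 6×1000 + 1×100 + 6×10 + 2 = 6162 (decimal)
Convert 0o11451 (octal) → 1×4096 + 1×512 + 4×64 + 5×8 + 1 = 4905 (decimal)
Compute 6162 - 4905 = 1257
Convert 1257 (decimal) → 1257 = 1024 + 128 + 64 + 32 + 8 + 1 → 0b10011101001 (binary)
0b10011101001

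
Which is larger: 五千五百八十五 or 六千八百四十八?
Convert 五千五百八十五 (Chinese numeral) → 5×1000 + 5×100 + 8×10 + 5 = 5585 (decimal)
Convert 六千八百四十八 (Chinese numeral) → 6×1000 + 8×100 + 4×10 + 8 = 6848 (decimal)
Compare 5585 vs 6848: larger = 6848
6848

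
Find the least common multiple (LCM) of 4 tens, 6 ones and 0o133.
Convert 4 tens, 6 ones (place-value notation) → 4×10 + 6 = 46 (decimal)
Convert 0o133 (octal) → 1×64 + 3×8 + 3 = 91 (decimal)
Compute lcm(46, 91) = 4186
4186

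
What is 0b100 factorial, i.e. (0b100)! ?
Convert 0b100 (binary) → 4 (decimal)
Compute 4! = 24
24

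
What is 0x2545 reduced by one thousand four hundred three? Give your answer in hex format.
Convert 0x2545 (hexadecimal) → 2×4096 + 5×256 + 4×16 + 5 = 9541 (decimal)
Convert one thousand four hundred three (English words) → 1×1000 + 4×100 + 3 = 1403 (decimal)
Compute 9541 - 1403 = 8138
Convert 8138 (decimal) → 8138 = 1×4096 + 15×256 + 12×16 + 10 → 0x1FCA (hexadecimal)
0x1FCA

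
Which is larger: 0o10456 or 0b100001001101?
Convert 0o10456 (octal) → 1×4096 + 4×64 + 5×8 + 6 = 4398 (decimal)
Convert 0b100001001101 (binary) → 2048 + 64 + 8 + 4 + 1 = 2125 (decimal)
Compare 4398 vs 2125: larger = 4398
4398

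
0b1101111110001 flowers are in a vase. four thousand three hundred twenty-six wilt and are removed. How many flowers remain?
Convert 0b1101111110001 (binary) → 4096 + 2048 + 512 + 256 + 128 + 64 + 32 + 16 + 1 = 7153 (decimal)
Convert four thousand three hundred twenty-six (English words) → 4×1000 + 3×100 + 26 = 4326 (decimal)
Compute 7153 - 4326 = 2827
2827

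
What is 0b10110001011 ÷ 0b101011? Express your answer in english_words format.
Convert 0b10110001011 (binary) → 1024 + 256 + 128 + 8 + 2 + 1 = 1419 (decimal)
Convert 0b101011 (binary) → 32 + 8 + 2 + 1 = 43 (decimal)
Compute 1419 ÷ 43 = 33
Convert 33 (decimal) → thirty-three (English words)
thirty-three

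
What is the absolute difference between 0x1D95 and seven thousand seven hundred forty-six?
Convert 0x1D95 (hexadecimal) → 1×4096 + 13×256 + 9×16 + 5 = 7573 (decimal)
Convert seven thousand seven hundred forty-six (English words) → 7×1000 + 7×100 + 46 = 7746 (decimal)
Compute |7573 - 7746| = 173
173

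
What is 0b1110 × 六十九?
Convert 0b1110 (binary) → 8 + 4 + 2 = 14 (decimal)
Convert 六十九 (Chinese numeral) → 6×10 + 9 = 69 (decimal)
Compute 14 × 69 = 966
966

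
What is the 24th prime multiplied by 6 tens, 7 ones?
Convert the 24th prime (prime index) → 89 (decimal)
Convert 6 tens, 7 ones (place-value notation) → 6×10 + 7 = 67 (decimal)
Compute 89 × 67 = 5963
5963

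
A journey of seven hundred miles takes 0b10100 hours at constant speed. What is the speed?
Convert seven hundred (English words) → 7×100 = 700 (decimal)
Convert 0b10100 (binary) → 16 + 4 = 20 (decimal)
Compute 700 ÷ 20 = 35
35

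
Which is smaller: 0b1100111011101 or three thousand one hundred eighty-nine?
Convert 0b1100111011101 (binary) → 4096 + 2048 + 256 + 128 + 64 + 16 + 8 + 4 + 1 = 6621 (decimal)
Convert three thousand one hundred eighty-nine (English words) → 3×1000 + 1×100 + 89 = 3189 (decimal)
Compare 6621 vs 3189: smaller = 3189
3189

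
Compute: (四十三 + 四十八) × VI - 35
Convert 四十三 (Chinese numeral) → 4×10 + 3 = 43 (decimal)
Convert 四十八 (Chinese numeral) → 4×10 + 8 = 48 (decimal)
Convert VI (Roman numeral) → 5 + 1 = 6 (decimal)
Expression in decimal: (43 + 48) × 6 - 35
Parentheses first: 43 + 48 = 91
Multiply: 91 × 6 = 546
Subtract: 546 - 35 = 511
511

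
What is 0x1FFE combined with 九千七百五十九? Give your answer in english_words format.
Convert 0x1FFE (hexadecimal) → 1×4096 + 15×256 + 15×16 + 14 = 8190 (decimal)
Convert 九千七百五十九 (Chinese numeral) → 9×1000 + 7×100 + 5×10 + 9 = 9759 (decimal)
Compute 8190 + 9759 = 17949
Convert 17949 (decimal) → 17949 = 17×1000 + 9×100 + 49 → seventeen thousand nine hundred forty-nine (English words)
seventeen thousand nine hundred forty-nine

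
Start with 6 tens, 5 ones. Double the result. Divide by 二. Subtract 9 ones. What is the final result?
Convert 6 tens, 5 ones (place-value notation) → 6×10 + 5 = 65 (decimal)
Start: 65
65 × 2 = 130
Convert 二 (Chinese numeral) → 2 (decimal)
130 ÷ 2 = 65
Convert 9 ones (place-value notation) → 9 (decimal)
65 - 9 = 56
56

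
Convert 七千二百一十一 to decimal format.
Convert 七千二百一十一 (Chinese numeral) → 7×1000 + 2×100 + 1×10 + 1 = 7211 (decimal)
7211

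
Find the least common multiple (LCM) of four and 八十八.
Convert four (English words) → 4 (decimal)
Convert 八十八 (Chinese numeral) → 8×10 + 8 = 88 (decimal)
Compute lcm(4, 88) = 88
88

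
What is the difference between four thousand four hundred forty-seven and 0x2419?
Convert four thousand four hundred forty-seven (English words) → 4×1000 + 4×100 + 47 = 4447 (decimal)
Convert 0x2419 (hexadecimal) → 2×4096 + 4×256 + 1×16 + 9 = 9241 (decimal)
Difference: |4447 - 9241| = 4794
4794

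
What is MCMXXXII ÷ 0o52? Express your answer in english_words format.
Convert MCMXXXII (Roman numeral) → 1000 + 900 + 10 + 10 + 10 + 1 + 1 = 1932 (decimal)
Convert 0o52 (octal) → 5×8 + 2 = 42 (decimal)
Compute 1932 ÷ 42 = 46
Convert 46 (decimal) → forty-six (English words)
forty-six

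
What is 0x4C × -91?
Convert 0x4C (hexadecimal) → 4×16 + 12 = 76 (decimal)
Compute 76 × -91 = -6916
-6916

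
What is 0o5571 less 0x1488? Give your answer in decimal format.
Convert 0o5571 (octal) → 5×512 + 5×64 + 7×8 + 1 = 2937 (decimal)
Convert 0x1488 (hexadecimal) → 1×4096 + 4×256 + 8×16 + 8 = 5256 (decimal)
Compute 2937 - 5256 = -2319
-2319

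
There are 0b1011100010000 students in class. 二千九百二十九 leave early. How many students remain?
Convert 0b1011100010000 (binary) → 4096 + 1024 + 512 + 256 + 16 = 5904 (decimal)
Convert 二千九百二十九 (Chinese numeral) → 2×1000 + 9×100 + 2×10 + 9 = 2929 (decimal)
Compute 5904 - 2929 = 2975
2975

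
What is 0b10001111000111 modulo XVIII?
Convert 0b10001111000111 (binary) → 8192 + 512 + 256 + 128 + 64 + 4 + 2 + 1 = 9159 (decimal)
Convert XVIII (Roman numeral) → 10 + 5 + 1 + 1 + 1 = 18 (decimal)
Compute 9159 mod 18 = 15
15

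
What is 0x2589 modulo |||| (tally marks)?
Convert 0x2589 (hexadecimal) → 2×4096 + 5×256 + 8×16 + 9 = 9609 (decimal)
Convert |||| (tally marks) → 4 (decimal)
Compute 9609 mod 4 = 1
1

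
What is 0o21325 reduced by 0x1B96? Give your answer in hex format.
Convert 0o21325 (octal) → 2×4096 + 1×512 + 3×64 + 2×8 + 5 = 8917 (decimal)
Convert 0x1B96 (hexadecimal) → 1×4096 + 11×256 + 9×16 + 6 = 7062 (decimal)
Compute 8917 - 7062 = 1855
Convert 1855 (decimal) → 1855 = 7×256 + 3×16 + 15 → 0x73F (hexadecimal)
0x73F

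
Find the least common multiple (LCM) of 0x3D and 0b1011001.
Convert 0x3D (hexadecimal) → 3×16 + 13 = 61 (decimal)
Convert 0b1011001 (binary) → 64 + 16 + 8 + 1 = 89 (decimal)
Compute lcm(61, 89) = 5429
5429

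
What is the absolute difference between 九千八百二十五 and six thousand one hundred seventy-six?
Convert 九千八百二十五 (Chinese numeral) → 9×1000 + 8×100 + 2×10 + 5 = 9825 (decimal)
Convert six thousand one hundred seventy-six (English words) → 6×1000 + 1×100 + 76 = 6176 (decimal)
Compute |9825 - 6176| = 3649
3649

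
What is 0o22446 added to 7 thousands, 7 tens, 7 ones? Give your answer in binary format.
Convert 0o22446 (octal) → 2×4096 + 2×512 + 4×64 + 4×8 + 6 = 9510 (decimal)
Convert 7 thousands, 7 tens, 7 ones (place-value notation) → 7×1000 + 7×10 + 7 = 7077 (decimal)
Compute 9510 + 7077 = 16587
Convert 16587 (decimal) → 16587 = 16384 + 128 + 64 + 8 + 2 + 1 → 0b100000011001011 (binary)
0b100000011001011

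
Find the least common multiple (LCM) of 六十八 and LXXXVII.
Convert 六十八 (Chinese numeral) → 6×10 + 8 = 68 (decimal)
Convert LXXXVII (Roman numeral) → 50 + 10 + 10 + 10 + 5 + 1 + 1 = 87 (decimal)
Compute lcm(68, 87) = 5916
5916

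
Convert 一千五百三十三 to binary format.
Convert 一千五百三十三 (Chinese numeral) → 1×1000 + 5×100 + 3×10 + 3 = 1533 (decimal)
Convert 1533 (decimal) → 1533 = 1024 + 256 + 128 + 64 + 32 + 16 + 8 + 4 + 1 → 0b10111111101 (binary)
0b10111111101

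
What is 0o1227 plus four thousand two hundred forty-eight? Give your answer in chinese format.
Convert 0o1227 (octal) → 1×512 + 2×64 + 2×8 + 7 = 663 (decimal)
Convert four thousand two hundred forty-eight (English words) → 4×1000 + 2×100 + 48 = 4248 (decimal)
Compute 663 + 4248 = 4911
Convert 4911 (decimal) → 4911 = 4×1000 + 9×100 + 1×10 + 1 → 四千九百一十一 (Chinese numeral)
四千九百一十一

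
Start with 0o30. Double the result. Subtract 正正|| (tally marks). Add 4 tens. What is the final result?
Convert 0o30 (octal) → 3×8 = 24 (decimal)
Start: 24
24 × 2 = 48
Convert 正正|| (tally marks) → 5 + 5 + 2 = 12 (decimal)
48 - 12 = 36
Convert 4 tens (place-value notation) → 4×10 = 40 (decimal)
36 + 40 = 76
76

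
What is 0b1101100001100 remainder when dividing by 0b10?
Convert 0b1101100001100 (binary) → 4096 + 2048 + 512 + 256 + 8 + 4 = 6924 (decimal)
Convert 0b10 (binary) → 2 (decimal)
Compute 6924 mod 2 = 0
0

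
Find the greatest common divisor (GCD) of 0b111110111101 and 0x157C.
Convert 0b111110111101 (binary) → 2048 + 1024 + 512 + 256 + 128 + 32 + 16 + 8 + 4 + 1 = 4029 (decimal)
Convert 0x157C (hexadecimal) → 1×4096 + 5×256 + 7×16 + 12 = 5500 (decimal)
Compute gcd(4029, 5500) = 1
1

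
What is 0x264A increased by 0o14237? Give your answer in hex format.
Convert 0x264A (hexadecimal) → 2×4096 + 6×256 + 4×16 + 10 = 9802 (decimal)
Convert 0o14237 (octal) → 1×4096 + 4×512 + 2×64 + 3×8 + 7 = 6303 (decimal)
Compute 9802 + 6303 = 16105
Convert 16105 (decimal) → 16105 = 3×4096 + 14×256 + 14×16 + 9 → 0x3EE9 (hexadecimal)
0x3EE9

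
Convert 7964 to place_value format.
Convert 7964 (decimal) → 7964 = 7×1000 + 9×100 + 6×10 + 4 → 7 thousands, 9 hundreds, 6 tens, 4 ones (place-value notation)
7 thousands, 9 hundreds, 6 tens, 4 ones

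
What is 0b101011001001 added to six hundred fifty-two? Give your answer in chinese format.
Convert 0b101011001001 (binary) → 2048 + 512 + 128 + 64 + 8 + 1 = 2761 (decimal)
Convert six hundred fifty-two (English words) → 6×100 + 52 = 652 (decimal)
Compute 2761 + 652 = 3413
Convert 3413 (decimal) → 3413 = 3×1000 + 4×100 + 1×10 + 3 → 三千四百一十三 (Chinese numeral)
三千四百一十三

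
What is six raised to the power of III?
Convert six (English words) → 6 (decimal)
Convert III (Roman numeral) → 1 + 1 + 1 = 3 (decimal)
Compute 6 ^ 3 = 216
216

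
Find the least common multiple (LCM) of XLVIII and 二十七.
Convert XLVIII (Roman numeral) → 40 + 5 + 1 + 1 + 1 = 48 (decimal)
Convert 二十七 (Chinese numeral) → 2×10 + 7 = 27 (decimal)
Compute lcm(48, 27) = 432
432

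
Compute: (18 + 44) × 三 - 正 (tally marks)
Convert 三 (Chinese numeral) → 3 (decimal)
Convert 正 (tally marks) → 5 (decimal)
Expression in decimal: (18 + 44) × 3 - 5
Parentheses first: 18 + 44 = 62
Multiply: 62 × 3 = 186
Subtract: 186 - 5 = 181
181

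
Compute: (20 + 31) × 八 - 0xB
Convert 八 (Chinese numeral) → 8 (decimal)
Convert 0xB (hexadecimal) → 11 (decimal)
Expression in decimal: (20 + 31) × 8 - 11
Parentheses first: 20 + 31 = 51
Multiply: 51 × 8 = 408
Subtract: 408 - 11 = 397
397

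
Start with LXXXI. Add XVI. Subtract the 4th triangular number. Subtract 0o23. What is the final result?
Convert LXXXI (Roman numeral) → 50 + 10 + 10 + 10 + 1 = 81 (decimal)
Start: 81
Convert XVI (Roman numeral) → 10 + 5 + 1 = 16 (decimal)
81 + 16 = 97
Convert the 4th triangular number (triangular index) → 4×5/2 = 10 (decimal)
97 - 10 = 87
Convert 0o23 (octal) → 2×8 + 3 = 19 (decimal)
87 - 19 = 68
68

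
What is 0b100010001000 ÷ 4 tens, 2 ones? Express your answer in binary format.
Convert 0b100010001000 (binary) → 2048 + 128 + 8 = 2184 (decimal)
Convert 4 tens, 2 ones (place-value notation) → 4×10 + 2 = 42 (decimal)
Compute 2184 ÷ 42 = 52
Convert 52 (decimal) → 52 = 32 + 16 + 4 → 0b110100 (binary)
0b110100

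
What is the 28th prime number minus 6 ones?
The 28th prime number = 107
Convert 6 ones (place-value notation) → 6 (decimal)
Compute 107 - 6 = 101
101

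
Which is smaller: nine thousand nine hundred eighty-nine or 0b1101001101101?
Convert nine thousand nine hundred eighty-nine (English words) → 9×1000 + 9×100 + 89 = 9989 (decimal)
Convert 0b1101001101101 (binary) → 4096 + 2048 + 512 + 64 + 32 + 8 + 4 + 1 = 6765 (decimal)
Compare 9989 vs 6765: smaller = 6765
6765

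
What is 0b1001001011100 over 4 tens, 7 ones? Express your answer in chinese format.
Convert 0b1001001011100 (binary) → 4096 + 512 + 64 + 16 + 8 + 4 = 4700 (decimal)
Convert 4 tens, 7 ones (place-value notation) → 4×10 + 7 = 47 (decimal)
Compute 4700 ÷ 47 = 100
Convert 100 (decimal) → 100 = 1×100 → 一百 (Chinese numeral)
一百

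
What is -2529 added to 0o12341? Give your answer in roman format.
Convert 0o12341 (octal) → 1×4096 + 2×512 + 3×64 + 4×8 + 1 = 5345 (decimal)
Compute -2529 + 5345 = 2816
Convert 2816 (decimal) → 2816 = 1000 + 1000 + 500 + 100 + 100 + 100 + 10 + 5 + 1 → MMDCCCXVI (Roman numeral)
MMDCCCXVI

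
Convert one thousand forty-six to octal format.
Convert one thousand forty-six (English words) → 1×1000 + 46 = 1046 (decimal)
Convert 1046 (decimal) → 1046 = 2×512 + 2×8 + 6 → 0o2026 (octal)
0o2026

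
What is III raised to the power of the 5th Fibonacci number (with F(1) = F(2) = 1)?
Convert III (Roman numeral) → 1 + 1 + 1 = 3 (decimal)
Convert the 5th Fibonacci number (with F(1) = F(2) = 1) (Fibonacci index) → 1, 1, 2, 3, 5 → 5 (decimal)
Compute 3 ^ 5 = 243
243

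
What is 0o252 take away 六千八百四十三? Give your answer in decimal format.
Convert 0o252 (octal) → 2×64 + 5×8 + 2 = 170 (decimal)
Convert 六千八百四十三 (Chinese numeral) → 6×1000 + 8×100 + 4×10 + 3 = 6843 (decimal)
Compute 170 - 6843 = -6673
-6673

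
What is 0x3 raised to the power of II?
Convert 0x3 (hexadecimal) → 3 (decimal)
Convert II (Roman numeral) → 1 + 1 = 2 (decimal)
Compute 3 ^ 2 = 9
9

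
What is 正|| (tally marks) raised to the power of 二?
Convert 正|| (tally marks) → 5 + 2 = 7 (decimal)
Convert 二 (Chinese numeral) → 2 (decimal)
Compute 7 ^ 2 = 49
49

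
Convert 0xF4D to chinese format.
Convert 0xF4D (hexadecimal) → 15×256 + 4×16 + 13 = 3917 (decimal)
Convert 3917 (decimal) → 3917 = 3×1000 + 9×100 + 1×10 + 7 → 三千九百一十七 (Chinese numeral)
三千九百一十七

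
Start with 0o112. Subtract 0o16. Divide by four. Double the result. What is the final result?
Convert 0o112 (octal) → 1×64 + 1×8 + 2 = 74 (decimal)
Start: 74
Convert 0o16 (octal) → 1×8 + 6 = 14 (decimal)
74 - 14 = 60
Convert four (English words) → 4 (decimal)
60 ÷ 4 = 15
15 × 2 = 30
30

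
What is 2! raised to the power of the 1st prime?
Convert 2! (factorial) → 2 (decimal)
Convert the 1st prime (prime index) → 2 (decimal)
Compute 2 ^ 2 = 4
4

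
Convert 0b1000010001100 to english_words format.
Convert 0b1000010001100 (binary) → 4096 + 128 + 8 + 4 = 4236 (decimal)
Convert 4236 (decimal) → 4236 = 4×1000 + 2×100 + 36 → four thousand two hundred thirty-six (English words)
four thousand two hundred thirty-six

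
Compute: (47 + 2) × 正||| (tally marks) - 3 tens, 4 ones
Convert 正||| (tally marks) → 5 + 3 = 8 (decimal)
Convert 3 tens, 4 ones (place-value notation) → 3×10 + 4 = 34 (decimal)
Expression in decimal: (47 + 2) × 8 - 34
Parentheses first: 47 + 2 = 49
Multiply: 49 × 8 = 392
Subtract: 392 - 34 = 358
358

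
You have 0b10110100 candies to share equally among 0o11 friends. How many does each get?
Convert 0b10110100 (binary) → 128 + 32 + 16 + 4 = 180 (decimal)
Convert 0o11 (octal) → 1×8 + 1 = 9 (decimal)
Compute 180 ÷ 9 = 20
20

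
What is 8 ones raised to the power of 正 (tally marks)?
Convert 8 ones (place-value notation) → 8 (decimal)
Convert 正 (tally marks) → 5 (decimal)
Compute 8 ^ 5 = 32768
32768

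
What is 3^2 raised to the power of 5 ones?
Convert 3^2 (power) → 9 (decimal)
Convert 5 ones (place-value notation) → 5 (decimal)
Compute 9 ^ 5 = 59049
59049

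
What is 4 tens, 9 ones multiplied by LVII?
Convert 4 tens, 9 ones (place-value notation) → 4×10 + 9 = 49 (decimal)
Convert LVII (Roman numeral) → 50 + 5 + 1 + 1 = 57 (decimal)
Compute 49 × 57 = 2793
2793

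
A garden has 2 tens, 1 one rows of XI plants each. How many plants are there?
Convert XI (Roman numeral) → 10 + 1 = 11 (decimal)
Convert 2 tens, 1 one (place-value notation) → 2×10 + 1 = 21 (decimal)
Compute 11 × 21 = 231
231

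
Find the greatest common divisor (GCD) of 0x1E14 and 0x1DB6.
Convert 0x1E14 (hexadecimal) → 1×4096 + 14×256 + 1×16 + 4 = 7700 (decimal)
Convert 0x1DB6 (hexadecimal) → 1×4096 + 13×256 + 11×16 + 6 = 7606 (decimal)
Compute gcd(7700, 7606) = 2
2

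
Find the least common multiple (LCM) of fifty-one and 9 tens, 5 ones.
Convert fifty-one (English words) → 51 (decimal)
Convert 9 tens, 5 ones (place-value notation) → 9×10 + 5 = 95 (decimal)
Compute lcm(51, 95) = 4845
4845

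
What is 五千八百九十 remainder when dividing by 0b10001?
Convert 五千八百九十 (Chinese numeral) → 5×1000 + 8×100 + 9×10 = 5890 (decimal)
Convert 0b10001 (binary) → 16 + 1 = 17 (decimal)
Compute 5890 mod 17 = 8
8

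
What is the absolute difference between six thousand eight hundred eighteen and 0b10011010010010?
Convert six thousand eight hundred eighteen (English words) → 6×1000 + 8×100 + 18 = 6818 (decimal)
Convert 0b10011010010010 (binary) → 8192 + 1024 + 512 + 128 + 16 + 2 = 9874 (decimal)
Compute |6818 - 9874| = 3056
3056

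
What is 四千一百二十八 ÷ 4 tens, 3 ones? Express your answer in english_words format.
Convert 四千一百二十八 (Chinese numeral) → 4×1000 + 1×100 + 2×10 + 8 = 4128 (decimal)
Convert 4 tens, 3 ones (place-value notation) → 4×10 + 3 = 43 (decimal)
Compute 4128 ÷ 43 = 96
Convert 96 (decimal) → ninety-six (English words)
ninety-six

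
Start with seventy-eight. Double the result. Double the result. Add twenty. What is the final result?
Convert seventy-eight (English words) → 78 (decimal)
Start: 78
78 × 2 = 156
156 × 2 = 312
Convert twenty (English words) → 20 (decimal)
312 + 20 = 332
332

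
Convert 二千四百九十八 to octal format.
Convert 二千四百九十八 (Chinese numeral) → 2×1000 + 4×100 + 9×10 + 8 = 2498 (decimal)
Convert 2498 (decimal) → 2498 = 4×512 + 7×64 + 2 → 0o4702 (octal)
0o4702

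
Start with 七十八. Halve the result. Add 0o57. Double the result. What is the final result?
Convert 七十八 (Chinese numeral) → 7×10 + 8 = 78 (decimal)
Start: 78
78 ÷ 2 = 39
Convert 0o57 (octal) → 5×8 + 7 = 47 (decimal)
39 + 47 = 86
86 × 2 = 172
172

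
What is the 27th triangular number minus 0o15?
The 27th triangular number = 27×28/2 = 378
Convert 0o15 (octal) → 1×8 + 5 = 13 (decimal)
Compute 378 - 13 = 365
365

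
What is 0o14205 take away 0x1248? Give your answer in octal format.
Convert 0o14205 (octal) → 1×4096 + 4×512 + 2×64 + 5 = 6277 (decimal)
Convert 0x1248 (hexadecimal) → 1×4096 + 2×256 + 4×16 + 8 = 4680 (decimal)
Compute 6277 - 4680 = 1597
Convert 1597 (decimal) → 1597 = 3×512 + 7×8 + 5 → 0o3075 (octal)
0o3075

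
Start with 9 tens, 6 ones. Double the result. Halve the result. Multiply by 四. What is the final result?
Convert 9 tens, 6 ones (place-value notation) → 9×10 + 6 = 96 (decimal)
Start: 96
96 × 2 = 192
192 ÷ 2 = 96
Convert 四 (Chinese numeral) → 4 (decimal)
96 × 4 = 384
384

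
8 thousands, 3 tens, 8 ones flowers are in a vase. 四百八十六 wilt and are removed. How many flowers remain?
Convert 8 thousands, 3 tens, 8 ones (place-value notation) → 8×1000 + 3×10 + 8 = 8038 (decimal)
Convert 四百八十六 (Chinese numeral) → 4×100 + 8×10 + 6 = 486 (decimal)
Compute 8038 - 486 = 7552
7552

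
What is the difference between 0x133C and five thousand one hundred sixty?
Convert 0x133C (hexadecimal) → 1×4096 + 3×256 + 3×16 + 12 = 4924 (decimal)
Convert five thousand one hundred sixty (English words) → 5×1000 + 1×100 + 60 = 5160 (decimal)
Difference: |4924 - 5160| = 236
236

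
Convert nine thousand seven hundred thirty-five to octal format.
Convert nine thousand seven hundred thirty-five (English words) → 9×1000 + 7×100 + 35 = 9735 (decimal)
Convert 9735 (decimal) → 9735 = 2×4096 + 3×512 + 7 → 0o23007 (octal)
0o23007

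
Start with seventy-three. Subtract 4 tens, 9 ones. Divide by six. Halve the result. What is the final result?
Convert seventy-three (English words) → 73 (decimal)
Start: 73
Convert 4 tens, 9 ones (place-value notation) → 4×10 + 9 = 49 (decimal)
73 - 49 = 24
Convert six (English words) → 6 (decimal)
24 ÷ 6 = 4
4 ÷ 2 = 2
2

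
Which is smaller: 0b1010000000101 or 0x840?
Convert 0b1010000000101 (binary) → 4096 + 1024 + 4 + 1 = 5125 (decimal)
Convert 0x840 (hexadecimal) → 8×256 + 4×16 = 2112 (decimal)
Compare 5125 vs 2112: smaller = 2112
2112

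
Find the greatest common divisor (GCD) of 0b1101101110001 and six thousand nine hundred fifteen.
Convert 0b1101101110001 (binary) → 4096 + 2048 + 512 + 256 + 64 + 32 + 16 + 1 = 7025 (decimal)
Convert six thousand nine hundred fifteen (English words) → 6×1000 + 9×100 + 15 = 6915 (decimal)
Compute gcd(7025, 6915) = 5
5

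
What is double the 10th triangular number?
The 10th triangular number = 10×11/2 = 55
Compute 55 × 2 = 110
110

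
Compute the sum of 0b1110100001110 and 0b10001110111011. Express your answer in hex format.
Convert 0b1110100001110 (binary) → 4096 + 2048 + 1024 + 256 + 8 + 4 + 2 = 7438 (decimal)
Convert 0b10001110111011 (binary) → 8192 + 512 + 256 + 128 + 32 + 16 + 8 + 2 + 1 = 9147 (decimal)
Compute 7438 + 9147 = 16585
Convert 16585 (decimal) → 16585 = 4×4096 + 12×16 + 9 → 0x40C9 (hexadecimal)
0x40C9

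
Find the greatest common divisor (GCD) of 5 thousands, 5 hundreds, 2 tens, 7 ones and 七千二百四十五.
Convert 5 thousands, 5 hundreds, 2 tens, 7 ones (place-value notation) → 5×1000 + 5×100 + 2×10 + 7 = 5527 (decimal)
Convert 七千二百四十五 (Chinese numeral) → 7×1000 + 2×100 + 4×10 + 5 = 7245 (decimal)
Compute gcd(5527, 7245) = 1
1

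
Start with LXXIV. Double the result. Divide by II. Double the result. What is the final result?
Convert LXXIV (Roman numeral) → 50 + 10 + 10 + 4 = 74 (decimal)
Start: 74
74 × 2 = 148
Convert II (Roman numeral) → 1 + 1 = 2 (decimal)
148 ÷ 2 = 74
74 × 2 = 148
148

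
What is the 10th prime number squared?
The 10th prime number = 29
Compute 29² = 29 × 29 = 841
841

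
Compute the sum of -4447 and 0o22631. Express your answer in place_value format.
Convert 0o22631 (octal) → 2×4096 + 2×512 + 6×64 + 3×8 + 1 = 9625 (decimal)
Compute -4447 + 9625 = 5178
Convert 5178 (decimal) → 5178 = 5×1000 + 1×100 + 7×10 + 8 → 5 thousands, 1 hundred, 7 tens, 8 ones (place-value notation)
5 thousands, 1 hundred, 7 tens, 8 ones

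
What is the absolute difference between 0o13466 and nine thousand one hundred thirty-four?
Convert 0o13466 (octal) → 1×4096 + 3×512 + 4×64 + 6×8 + 6 = 5942 (decimal)
Convert nine thousand one hundred thirty-four (English words) → 9×1000 + 1×100 + 34 = 9134 (decimal)
Compute |5942 - 9134| = 3192
3192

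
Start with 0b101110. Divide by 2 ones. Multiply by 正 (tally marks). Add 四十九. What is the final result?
Convert 0b101110 (binary) → 32 + 8 + 4 + 2 = 46 (decimal)
Start: 46
Convert 2 ones (place-value notation) → 2 (decimal)
46 ÷ 2 = 23
Convert 正 (tally marks) → 5 (decimal)
23 × 5 = 115
Convert 四十九 (Chinese numeral) → 4×10 + 9 = 49 (decimal)
115 + 49 = 164
164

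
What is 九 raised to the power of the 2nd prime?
Convert 九 (Chinese numeral) → 9 (decimal)
Convert the 2nd prime (prime index) → 3 (decimal)
Compute 9 ^ 3 = 729
729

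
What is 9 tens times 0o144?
Convert 9 tens (place-value notation) → 9×10 = 90 (decimal)
Convert 0o144 (octal) → 1×64 + 4×8 + 4 = 100 (decimal)
Compute 90 × 100 = 9000
9000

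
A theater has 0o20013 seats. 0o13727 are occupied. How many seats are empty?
Convert 0o20013 (octal) → 2×4096 + 1×8 + 3 = 8203 (decimal)
Convert 0o13727 (octal) → 1×4096 + 3×512 + 7×64 + 2×8 + 7 = 6103 (decimal)
Compute 8203 - 6103 = 2100
2100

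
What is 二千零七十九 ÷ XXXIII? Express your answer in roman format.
Convert 二千零七十九 (Chinese numeral) → 2×1000 + 7×10 + 9 = 2079 (decimal)
Convert XXXIII (Roman numeral) → 10 + 10 + 10 + 1 + 1 + 1 = 33 (decimal)
Compute 2079 ÷ 33 = 63
Convert 63 (decimal) → 63 = 50 + 10 + 1 + 1 + 1 → LXIII (Roman numeral)
LXIII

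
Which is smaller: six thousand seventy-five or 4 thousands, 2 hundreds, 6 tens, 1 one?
Convert six thousand seventy-five (English words) → 6×1000 + 75 = 6075 (decimal)
Convert 4 thousands, 2 hundreds, 6 tens, 1 one (place-value notation) → 4×1000 + 2×100 + 6×10 + 1 = 4261 (decimal)
Compare 6075 vs 4261: smaller = 4261
4261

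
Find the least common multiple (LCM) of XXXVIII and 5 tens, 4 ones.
Convert XXXVIII (Roman numeral) → 10 + 10 + 10 + 5 + 1 + 1 + 1 = 38 (decimal)
Convert 5 tens, 4 ones (place-value notation) → 5×10 + 4 = 54 (decimal)
Compute lcm(38, 54) = 1026
1026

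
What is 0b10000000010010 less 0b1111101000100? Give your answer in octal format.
Convert 0b10000000010010 (binary) → 8192 + 16 + 2 = 8210 (decimal)
Convert 0b1111101000100 (binary) → 4096 + 2048 + 1024 + 512 + 256 + 64 + 4 = 8004 (decimal)
Compute 8210 - 8004 = 206
Convert 206 (decimal) → 206 = 3×64 + 1×8 + 6 → 0o316 (octal)
0o316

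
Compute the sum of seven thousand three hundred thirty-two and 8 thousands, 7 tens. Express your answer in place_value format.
Convert seven thousand three hundred thirty-two (English words) → 7×1000 + 3×100 + 32 = 7332 (decimal)
Convert 8 thousands, 7 tens (place-value notation) → 8×1000 + 7×10 = 8070 (decimal)
Compute 7332 + 8070 = 15402
Convert 15402 (decimal) → 15402 = 15×1000 + 4×100 + 2 → 15 thousands, 4 hundreds, 2 ones (place-value notation)
15 thousands, 4 hundreds, 2 ones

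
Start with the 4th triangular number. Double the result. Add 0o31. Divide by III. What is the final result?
Convert the 4th triangular number (triangular index) → 4×5/2 = 10 (decimal)
Start: 10
10 × 2 = 20
Convert 0o31 (octal) → 3×8 + 1 = 25 (decimal)
20 + 25 = 45
Convert III (Roman numeral) → 1 + 1 + 1 = 3 (decimal)
45 ÷ 3 = 15
15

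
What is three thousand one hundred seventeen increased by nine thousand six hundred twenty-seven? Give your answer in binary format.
Convert three thousand one hundred seventeen (English words) → 3×1000 + 1×100 + 17 = 3117 (decimal)
Convert nine thousand six hundred twenty-seven (English words) → 9×1000 + 6×100 + 27 = 9627 (decimal)
Compute 3117 + 9627 = 12744
Convert 12744 (decimal) → 12744 = 8192 + 4096 + 256 + 128 + 64 + 8 → 0b11000111001000 (binary)
0b11000111001000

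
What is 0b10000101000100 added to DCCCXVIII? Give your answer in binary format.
Convert 0b10000101000100 (binary) → 8192 + 256 + 64 + 4 = 8516 (decimal)
Convert DCCCXVIII (Roman numeral) → 500 + 100 + 100 + 100 + 10 + 5 + 1 + 1 + 1 = 818 (decimal)
Compute 8516 + 818 = 9334
Convert 9334 (decimal) → 9334 = 8192 + 1024 + 64 + 32 + 16 + 4 + 2 → 0b10010001110110 (binary)
0b10010001110110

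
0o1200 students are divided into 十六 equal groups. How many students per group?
Convert 0o1200 (octal) → 1×512 + 2×64 = 640 (decimal)
Convert 十六 (Chinese numeral) → 1×10 + 6 = 16 (decimal)
Compute 640 ÷ 16 = 40
40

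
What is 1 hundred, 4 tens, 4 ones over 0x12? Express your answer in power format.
Convert 1 hundred, 4 tens, 4 ones (place-value notation) → 1×100 + 4×10 + 4 = 144 (decimal)
Convert 0x12 (hexadecimal) → 1×16 + 2 = 18 (decimal)
Compute 144 ÷ 18 = 8
Convert 8 (decimal) → 2^3 (power)
2^3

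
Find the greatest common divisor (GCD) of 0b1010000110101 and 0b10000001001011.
Convert 0b1010000110101 (binary) → 4096 + 1024 + 32 + 16 + 4 + 1 = 5173 (decimal)
Convert 0b10000001001011 (binary) → 8192 + 64 + 8 + 2 + 1 = 8267 (decimal)
Compute gcd(5173, 8267) = 7
7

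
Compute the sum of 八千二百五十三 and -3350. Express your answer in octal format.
Convert 八千二百五十三 (Chinese numeral) → 8×1000 + 2×100 + 5×10 + 3 = 8253 (decimal)
Compute 8253 + -3350 = 4903
Convert 4903 (decimal) → 4903 = 1×4096 + 1×512 + 4×64 + 4×8 + 7 → 0o11447 (octal)
0o11447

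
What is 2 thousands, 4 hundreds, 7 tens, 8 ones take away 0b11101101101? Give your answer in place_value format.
Convert 2 thousands, 4 hundreds, 7 tens, 8 ones (place-value notation) → 2×1000 + 4×100 + 7×10 + 8 = 2478 (decimal)
Convert 0b11101101101 (binary) → 1024 + 512 + 256 + 64 + 32 + 8 + 4 + 1 = 1901 (decimal)
Compute 2478 - 1901 = 577
Convert 577 (decimal) → 577 = 5×100 + 7×10 + 7 → 5 hundreds, 7 tens, 7 ones (place-value notation)
5 hundreds, 7 tens, 7 ones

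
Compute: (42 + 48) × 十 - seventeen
Convert 十 (Chinese numeral) → 1×10 = 10 (decimal)
Convert seventeen (English words) → 17 (decimal)
Expression in decimal: (42 + 48) × 10 - 17
Parentheses first: 42 + 48 = 90
Multiply: 90 × 10 = 900
Subtract: 900 - 17 = 883
883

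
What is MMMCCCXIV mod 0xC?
Convert MMMCCCXIV (Roman numeral) → 1000 + 1000 + 1000 + 100 + 100 + 100 + 10 + 4 = 3314 (decimal)
Convert 0xC (hexadecimal) → 12 (decimal)
Compute 3314 mod 12 = 2
2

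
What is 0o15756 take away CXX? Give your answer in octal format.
Convert 0o15756 (octal) → 1×4096 + 5×512 + 7×64 + 5×8 + 6 = 7150 (decimal)
Convert CXX (Roman numeral) → 100 + 10 + 10 = 120 (decimal)
Compute 7150 - 120 = 7030
Convert 7030 (decimal) → 7030 = 1×4096 + 5×512 + 5×64 + 6×8 + 6 → 0o15566 (octal)
0o15566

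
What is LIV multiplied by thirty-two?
Convert LIV (Roman numeral) → 50 + 4 = 54 (decimal)
Convert thirty-two (English words) → 32 (decimal)
Compute 54 × 32 = 1728
1728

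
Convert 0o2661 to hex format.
Convert 0o2661 (octal) → 2×512 + 6×64 + 6×8 + 1 = 1457 (decimal)
Convert 1457 (decimal) → 1457 = 5×256 + 11×16 + 1 → 0x5B1 (hexadecimal)
0x5B1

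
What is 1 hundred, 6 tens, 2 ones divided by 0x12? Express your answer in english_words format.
Convert 1 hundred, 6 tens, 2 ones (place-value notation) → 1×100 + 6×10 + 2 = 162 (decimal)
Convert 0x12 (hexadecimal) → 1×16 + 2 = 18 (decimal)
Compute 162 ÷ 18 = 9
Convert 9 (decimal) → nine (English words)
nine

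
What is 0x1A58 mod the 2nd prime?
Convert 0x1A58 (hexadecimal) → 1×4096 + 10×256 + 5×16 + 8 = 6744 (decimal)
Convert the 2nd prime (prime index) → 3 (decimal)
Compute 6744 mod 3 = 0
0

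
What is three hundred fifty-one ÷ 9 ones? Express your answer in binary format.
Convert three hundred fifty-one (English words) → 3×100 + 51 = 351 (decimal)
Convert 9 ones (place-value notation) → 9 (decimal)
Compute 351 ÷ 9 = 39
Convert 39 (decimal) → 39 = 32 + 4 + 2 + 1 → 0b100111 (binary)
0b100111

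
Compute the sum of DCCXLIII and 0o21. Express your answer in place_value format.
Convert DCCXLIII (Roman numeral) → 500 + 100 + 100 + 40 + 1 + 1 + 1 = 743 (decimal)
Convert 0o21 (octal) → 2×8 + 1 = 17 (decimal)
Compute 743 + 17 = 760
Convert 760 (decimal) → 760 = 7×100 + 6×10 → 7 hundreds, 6 tens (place-value notation)
7 hundreds, 6 tens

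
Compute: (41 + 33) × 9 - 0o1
Convert 0o1 (octal) → 1 (decimal)
Expression in decimal: (41 + 33) × 9 - 1
Parentheses first: 41 + 33 = 74
Multiply: 74 × 9 = 666
Subtract: 666 - 1 = 665
665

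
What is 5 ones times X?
Convert 5 ones (place-value notation) → 5 (decimal)
Convert X (Roman numeral) → 10 (decimal)
Compute 5 × 10 = 50
50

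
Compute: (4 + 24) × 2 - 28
Parentheses first: 4 + 24 = 28
Multiply: 28 × 2 = 56
Subtract: 56 - 28 = 28
28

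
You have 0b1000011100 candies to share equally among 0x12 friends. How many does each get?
Convert 0b1000011100 (binary) → 512 + 16 + 8 + 4 = 540 (decimal)
Convert 0x12 (hexadecimal) → 1×16 + 2 = 18 (decimal)
Compute 540 ÷ 18 = 30
30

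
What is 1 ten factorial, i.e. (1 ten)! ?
Convert 1 ten (place-value notation) → 1×10 = 10 (decimal)
Compute 10! = 3628800
3628800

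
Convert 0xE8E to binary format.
Convert 0xE8E (hexadecimal) → 14×256 + 8×16 + 14 = 3726 (decimal)
Convert 3726 (decimal) → 3726 = 2048 + 1024 + 512 + 128 + 8 + 4 + 2 → 0b111010001110 (binary)
0b111010001110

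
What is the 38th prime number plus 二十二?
The 38th prime number = 163
Convert 二十二 (Chinese numeral) → 2×10 + 2 = 22 (decimal)
Compute 163 + 22 = 185
185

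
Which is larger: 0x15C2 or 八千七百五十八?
Convert 0x15C2 (hexadecimal) → 1×4096 + 5×256 + 12×16 + 2 = 5570 (decimal)
Convert 八千七百五十八 (Chinese numeral) → 8×1000 + 7×100 + 5×10 + 8 = 8758 (decimal)
Compare 5570 vs 8758: larger = 8758
8758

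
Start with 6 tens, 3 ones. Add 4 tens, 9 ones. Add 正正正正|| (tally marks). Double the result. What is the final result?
Convert 6 tens, 3 ones (place-value notation) → 6×10 + 3 = 63 (decimal)
Start: 63
Convert 4 tens, 9 ones (place-value notation) → 4×10 + 9 = 49 (decimal)
63 + 49 = 112
Convert 正正正正|| (tally marks) → 5 + 5 + 5 + 5 + 2 = 22 (decimal)
112 + 22 = 134
134 × 2 = 268
268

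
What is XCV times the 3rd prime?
Convert XCV (Roman numeral) → 90 + 5 = 95 (decimal)
Convert the 3rd prime (prime index) → 5 (decimal)
Compute 95 × 5 = 475
475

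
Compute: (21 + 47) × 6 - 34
Parentheses first: 21 + 47 = 68
Multiply: 68 × 6 = 408
Subtract: 408 - 34 = 374
374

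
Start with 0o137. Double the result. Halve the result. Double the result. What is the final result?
Convert 0o137 (octal) → 1×64 + 3×8 + 7 = 95 (decimal)
Start: 95
95 × 2 = 190
190 ÷ 2 = 95
95 × 2 = 190
190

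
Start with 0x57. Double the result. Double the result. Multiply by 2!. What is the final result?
Convert 0x57 (hexadecimal) → 5×16 + 7 = 87 (decimal)
Start: 87
87 × 2 = 174
174 × 2 = 348
Convert 2! (factorial) → 2 (decimal)
348 × 2 = 696
696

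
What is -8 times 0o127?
Convert 0o127 (octal) → 1×64 + 2×8 + 7 = 87 (decimal)
Compute -8 × 87 = -696
-696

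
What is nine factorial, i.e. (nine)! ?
Convert nine (English words) → 9 (decimal)
Compute 9! = 362880
362880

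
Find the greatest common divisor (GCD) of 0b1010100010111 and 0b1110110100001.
Convert 0b1010100010111 (binary) → 4096 + 1024 + 256 + 16 + 4 + 2 + 1 = 5399 (decimal)
Convert 0b1110110100001 (binary) → 4096 + 2048 + 1024 + 256 + 128 + 32 + 1 = 7585 (decimal)
Compute gcd(5399, 7585) = 1
1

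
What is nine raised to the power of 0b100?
Convert nine (English words) → 9 (decimal)
Convert 0b100 (binary) → 4 (decimal)
Compute 9 ^ 4 = 6561
6561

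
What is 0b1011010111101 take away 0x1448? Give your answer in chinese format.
Convert 0b1011010111101 (binary) → 4096 + 1024 + 512 + 128 + 32 + 16 + 8 + 4 + 1 = 5821 (decimal)
Convert 0x1448 (hexadecimal) → 1×4096 + 4×256 + 4×16 + 8 = 5192 (decimal)
Compute 5821 - 5192 = 629
Convert 629 (decimal) → 629 = 6×100 + 2×10 + 9 → 六百二十九 (Chinese numeral)
六百二十九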